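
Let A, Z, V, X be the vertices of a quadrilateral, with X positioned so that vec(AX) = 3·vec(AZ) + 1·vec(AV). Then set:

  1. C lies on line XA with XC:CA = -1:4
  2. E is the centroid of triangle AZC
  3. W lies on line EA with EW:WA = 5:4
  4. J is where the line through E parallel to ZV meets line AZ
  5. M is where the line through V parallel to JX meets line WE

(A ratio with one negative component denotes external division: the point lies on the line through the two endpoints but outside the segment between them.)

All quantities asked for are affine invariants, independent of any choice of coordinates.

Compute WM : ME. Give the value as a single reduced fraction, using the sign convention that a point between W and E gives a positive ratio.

WM:ME = -212/315

Choose coordinates A = (0, 0), Z = (1, 0), V = (0, 1), X = (3, 1).
1. C lies on line XA with XC:CA = -1:4 ⇒ C = (4, 4/3)
2. E is the centroid of triangle AZC ⇒ E = (5/3, 4/9)
3. W lies on line EA with EW:WA = 5:4 ⇒ W = (20/27, 16/81)
4. J is where the line through E parallel to ZV meets line AZ ⇒ J = (19/9, 0)
5. M is where the line through V parallel to JX meets line WE ⇒ M = (-120/103, -32/103)
M = W + t·(E−W) with t = -212/103, so WM:ME = t:(1−t) = -212/103:315/103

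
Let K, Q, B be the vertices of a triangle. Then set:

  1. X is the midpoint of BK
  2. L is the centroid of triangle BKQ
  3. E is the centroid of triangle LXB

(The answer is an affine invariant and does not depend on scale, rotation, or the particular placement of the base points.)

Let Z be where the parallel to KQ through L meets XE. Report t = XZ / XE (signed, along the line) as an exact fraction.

t = -3/2

Choose coordinates K = (0, 0), Q = (1, 0), B = (0, 1).
1. X is the midpoint of BK ⇒ X = (0, 1/2)
2. L is the centroid of triangle BKQ ⇒ L = (1/3, 1/3)
3. E is the centroid of triangle LXB ⇒ E = (1/9, 11/18)
through L parallel to KQ: direction (1, 0); meets XE at Z = (-1/6, 1/3)
Z = X + t·(E−X) with t = -3/2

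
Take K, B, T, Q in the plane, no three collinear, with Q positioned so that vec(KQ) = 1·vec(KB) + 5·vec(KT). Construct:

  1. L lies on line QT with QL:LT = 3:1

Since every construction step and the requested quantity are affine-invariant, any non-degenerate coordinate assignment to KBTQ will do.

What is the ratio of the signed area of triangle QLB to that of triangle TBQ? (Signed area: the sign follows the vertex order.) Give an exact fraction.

[QLB]:[TBQ] = 3/4

Assign K = (0, 0), B = (1, 0), T = (0, 1), Q = (1, 5) — the answer is frame-independent, so this choice is without loss of generality.
1. L lies on line QT with QL:LT = 3:1 ⇒ L = (1/4, 2)
2·[QLB] = 15/4, 2·[TBQ] = 5
[QLB]:[TBQ] = 15/4:5 = 3/4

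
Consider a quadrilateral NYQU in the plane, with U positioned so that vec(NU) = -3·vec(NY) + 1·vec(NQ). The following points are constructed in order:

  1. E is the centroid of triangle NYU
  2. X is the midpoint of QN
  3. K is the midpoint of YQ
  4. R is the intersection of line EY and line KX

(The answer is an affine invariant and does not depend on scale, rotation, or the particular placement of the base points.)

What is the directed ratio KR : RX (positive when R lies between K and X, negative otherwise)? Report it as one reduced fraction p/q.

KR:RX = -4/3

Work in coordinates with N = (0, 0), Y = (1, 0), Q = (0, 1), U = (-3, 1).
1. E is the centroid of triangle NYU ⇒ E = (-2/3, 1/3)
2. X is the midpoint of QN ⇒ X = (0, 1/2)
3. K is the midpoint of YQ ⇒ K = (1/2, 1/2)
4. R is the intersection of line EY and line KX ⇒ R = (-3/2, 1/2)
R = K + t·(X−K) with t = 4, so KR:RX = t:(1−t) = 4:-3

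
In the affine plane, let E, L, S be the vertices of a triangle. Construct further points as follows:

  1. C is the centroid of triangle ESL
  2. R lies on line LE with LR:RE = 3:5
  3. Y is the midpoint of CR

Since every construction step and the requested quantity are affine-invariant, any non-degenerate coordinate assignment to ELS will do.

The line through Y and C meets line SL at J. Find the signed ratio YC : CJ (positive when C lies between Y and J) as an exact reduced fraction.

YC:CJ = 1/16

Set E = (0, 0), L = (1, 0), S = (0, 1); any affine frame gives the same invariant.
1. C is the centroid of triangle ESL ⇒ C = (1/3, 1/3)
2. R lies on line LE with LR:RE = 3:5 ⇒ R = (5/8, 0)
3. Y is the midpoint of CR ⇒ Y = (23/48, 1/6)
line YC meets SL at J = (-2, 3)
C = Y + t·(J−Y) with t = 1/17, so YC:CJ = 1/17:16/17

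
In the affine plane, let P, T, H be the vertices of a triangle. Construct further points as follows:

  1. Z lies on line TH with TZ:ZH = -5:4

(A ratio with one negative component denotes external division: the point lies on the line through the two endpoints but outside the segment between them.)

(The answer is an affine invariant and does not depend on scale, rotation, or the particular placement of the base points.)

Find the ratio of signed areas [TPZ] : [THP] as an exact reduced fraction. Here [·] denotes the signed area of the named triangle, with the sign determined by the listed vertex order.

[TPZ]:[THP] = -5

Assign P = (0, 0), T = (1, 0), H = (0, 1) — the answer is frame-independent, so this choice is without loss of generality.
1. Z lies on line TH with TZ:ZH = -5:4 ⇒ Z = (-4, 5)
2·[TPZ] = -5, 2·[THP] = 1
[TPZ]:[THP] = -5:1 = -5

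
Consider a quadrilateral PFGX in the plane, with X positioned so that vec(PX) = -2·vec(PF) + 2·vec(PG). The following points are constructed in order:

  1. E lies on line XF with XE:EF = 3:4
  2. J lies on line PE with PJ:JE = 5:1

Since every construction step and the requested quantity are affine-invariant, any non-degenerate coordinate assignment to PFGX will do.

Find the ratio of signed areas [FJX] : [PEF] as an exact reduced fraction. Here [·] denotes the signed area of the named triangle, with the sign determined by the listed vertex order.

Work in coordinates with P = (0, 0), F = (1, 0), G = (0, 1), X = (-2, 2).
1. E lies on line XF with XE:EF = 3:4 ⇒ E = (-5/7, 8/7)
2. J lies on line PE with PJ:JE = 5:1 ⇒ J = (-25/42, 20/21)
2·[FJX] = -1/3, 2·[PEF] = -8/7
[FJX]:[PEF] = -1/3:-8/7 = 7/24

[FJX]:[PEF] = 7/24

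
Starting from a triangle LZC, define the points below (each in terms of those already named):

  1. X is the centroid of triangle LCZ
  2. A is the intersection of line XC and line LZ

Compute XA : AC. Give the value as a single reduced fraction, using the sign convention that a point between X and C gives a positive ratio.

XA:AC = -1/3

Set L = (0, 0), Z = (1, 0), C = (0, 1); any affine frame gives the same invariant.
1. X is the centroid of triangle LCZ ⇒ X = (1/3, 1/3)
2. A is the intersection of line XC and line LZ ⇒ A = (1/2, 0)
A = X + t·(C−X) with t = -1/2, so XA:AC = t:(1−t) = -1/2:3/2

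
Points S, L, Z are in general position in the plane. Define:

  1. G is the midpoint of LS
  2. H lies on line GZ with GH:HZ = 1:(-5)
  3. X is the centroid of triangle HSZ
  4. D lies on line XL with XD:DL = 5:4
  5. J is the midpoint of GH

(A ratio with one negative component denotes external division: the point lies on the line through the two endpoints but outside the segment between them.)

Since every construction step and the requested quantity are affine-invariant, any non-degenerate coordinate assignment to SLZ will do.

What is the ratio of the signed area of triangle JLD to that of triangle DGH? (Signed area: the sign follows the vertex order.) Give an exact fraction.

Choose coordinates S = (0, 0), L = (1, 0), Z = (0, 1).
1. G is the midpoint of LS ⇒ G = (1/2, 0)
2. H lies on line GZ with GH:HZ = 1:(-5) ⇒ H = (5/8, -1/4)
3. X is the centroid of triangle HSZ ⇒ X = (5/24, 1/4)
4. D lies on line XL with XD:DL = 5:4 ⇒ D = (35/54, 1/9)
5. J is the midpoint of GH ⇒ J = (9/16, -1/8)
2·[JLD] = 5/54, 2·[DGH] = 11/216
[JLD]:[DGH] = 5/54:11/216 = 20/11

[JLD]:[DGH] = 20/11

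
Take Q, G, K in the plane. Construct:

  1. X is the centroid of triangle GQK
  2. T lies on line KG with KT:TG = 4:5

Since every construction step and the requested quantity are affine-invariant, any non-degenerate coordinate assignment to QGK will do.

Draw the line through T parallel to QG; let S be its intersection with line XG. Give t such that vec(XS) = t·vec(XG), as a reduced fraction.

Set Q = (0, 0), G = (1, 0), K = (0, 1); any affine frame gives the same invariant.
1. X is the centroid of triangle GQK ⇒ X = (1/3, 1/3)
2. T lies on line KG with KT:TG = 4:5 ⇒ T = (4/9, 5/9)
through T parallel to QG: direction (1, 0); meets XG at S = (-1/9, 5/9)
S = X + t·(G−X) with t = -2/3

t = -2/3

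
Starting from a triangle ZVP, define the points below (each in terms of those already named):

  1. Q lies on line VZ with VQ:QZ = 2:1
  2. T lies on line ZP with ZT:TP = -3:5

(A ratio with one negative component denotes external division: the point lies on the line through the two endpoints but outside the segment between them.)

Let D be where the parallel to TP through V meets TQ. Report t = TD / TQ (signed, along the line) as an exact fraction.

Work in coordinates with Z = (0, 0), V = (1, 0), P = (0, 1).
1. Q lies on line VZ with VQ:QZ = 2:1 ⇒ Q = (1/3, 0)
2. T lies on line ZP with ZT:TP = -3:5 ⇒ T = (0, -3/2)
through V parallel to TP: direction (0, 5/2); meets TQ at D = (1, 3)
D = T + t·(Q−T) with t = 3

t = 3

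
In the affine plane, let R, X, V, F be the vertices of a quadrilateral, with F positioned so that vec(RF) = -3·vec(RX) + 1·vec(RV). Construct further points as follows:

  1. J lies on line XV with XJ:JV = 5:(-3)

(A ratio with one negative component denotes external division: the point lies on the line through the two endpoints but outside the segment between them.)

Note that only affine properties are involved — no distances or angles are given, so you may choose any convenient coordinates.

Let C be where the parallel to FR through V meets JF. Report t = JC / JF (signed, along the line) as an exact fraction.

t = 1/2

Assign R = (0, 0), X = (1, 0), V = (0, 1), F = (-3, 1) — the answer is frame-independent, so this choice is without loss of generality.
1. J lies on line XV with XJ:JV = 5:(-3) ⇒ J = (-3/2, 5/2)
through V parallel to FR: direction (3, -1); meets JF at C = (-9/4, 7/4)
C = J + t·(F−J) with t = 1/2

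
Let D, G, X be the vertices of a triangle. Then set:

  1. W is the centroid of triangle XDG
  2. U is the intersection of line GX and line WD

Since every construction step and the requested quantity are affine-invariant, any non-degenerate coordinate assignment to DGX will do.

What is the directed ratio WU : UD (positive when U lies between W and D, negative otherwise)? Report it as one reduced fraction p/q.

WU:UD = -1/3

Work in coordinates with D = (0, 0), G = (1, 0), X = (0, 1).
1. W is the centroid of triangle XDG ⇒ W = (1/3, 1/3)
2. U is the intersection of line GX and line WD ⇒ U = (1/2, 1/2)
U = W + t·(D−W) with t = -1/2, so WU:UD = t:(1−t) = -1/2:3/2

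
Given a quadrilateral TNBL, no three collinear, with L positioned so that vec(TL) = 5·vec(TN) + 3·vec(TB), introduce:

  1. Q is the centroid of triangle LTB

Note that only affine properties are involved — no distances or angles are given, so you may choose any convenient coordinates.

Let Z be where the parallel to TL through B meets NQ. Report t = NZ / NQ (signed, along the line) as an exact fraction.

Set T = (0, 0), N = (1, 0), B = (0, 1), L = (5, 3); any affine frame gives the same invariant.
1. Q is the centroid of triangle LTB ⇒ Q = (5/3, 4/3)
through B parallel to TL: direction (5, 3); meets NQ at Z = (15/7, 16/7)
Z = N + t·(Q−N) with t = 12/7

t = 12/7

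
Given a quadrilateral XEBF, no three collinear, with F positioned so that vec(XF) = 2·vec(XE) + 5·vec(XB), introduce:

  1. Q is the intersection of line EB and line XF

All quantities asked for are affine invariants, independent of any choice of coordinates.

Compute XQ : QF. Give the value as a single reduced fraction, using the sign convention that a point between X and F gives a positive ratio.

XQ:QF = 1/6

Set X = (0, 0), E = (1, 0), B = (0, 1), F = (2, 5); any affine frame gives the same invariant.
1. Q is the intersection of line EB and line XF ⇒ Q = (2/7, 5/7)
Q = X + t·(F−X) with t = 1/7, so XQ:QF = t:(1−t) = 1/7:6/7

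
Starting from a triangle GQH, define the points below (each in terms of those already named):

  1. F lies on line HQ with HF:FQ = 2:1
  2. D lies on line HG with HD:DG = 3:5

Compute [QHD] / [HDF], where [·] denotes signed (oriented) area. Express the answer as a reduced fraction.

Work in coordinates with G = (0, 0), Q = (1, 0), H = (0, 1).
1. F lies on line HQ with HF:FQ = 2:1 ⇒ F = (2/3, 1/3)
2. D lies on line HG with HD:DG = 3:5 ⇒ D = (0, 5/8)
2·[QHD] = 3/8, 2·[HDF] = 1/4
[QHD]:[HDF] = 3/8:1/4 = 3/2

[QHD]:[HDF] = 3/2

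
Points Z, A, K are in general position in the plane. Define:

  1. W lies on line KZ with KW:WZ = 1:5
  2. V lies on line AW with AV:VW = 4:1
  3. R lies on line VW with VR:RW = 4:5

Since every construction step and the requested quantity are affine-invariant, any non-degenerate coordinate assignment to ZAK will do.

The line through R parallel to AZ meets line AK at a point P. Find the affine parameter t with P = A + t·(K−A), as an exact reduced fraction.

Choose coordinates Z = (0, 0), A = (1, 0), K = (0, 1).
1. W lies on line KZ with KW:WZ = 1:5 ⇒ W = (0, 5/6)
2. V lies on line AW with AV:VW = 4:1 ⇒ V = (1/5, 2/3)
3. R lies on line VW with VR:RW = 4:5 ⇒ R = (1/9, 20/27)
through R parallel to AZ: direction (-1, 0); meets AK at P = (7/27, 20/27)
P = A + t·(K−A) with t = 20/27

t = 20/27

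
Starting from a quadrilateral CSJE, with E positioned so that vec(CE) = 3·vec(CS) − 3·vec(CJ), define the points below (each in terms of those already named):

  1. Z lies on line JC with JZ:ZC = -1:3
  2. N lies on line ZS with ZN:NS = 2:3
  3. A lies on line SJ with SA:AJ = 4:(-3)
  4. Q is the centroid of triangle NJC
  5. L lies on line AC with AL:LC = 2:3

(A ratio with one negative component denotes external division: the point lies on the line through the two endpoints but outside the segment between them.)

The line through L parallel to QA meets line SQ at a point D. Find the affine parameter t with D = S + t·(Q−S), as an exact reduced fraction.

Set C = (0, 0), S = (1, 0), J = (0, 1), E = (3, -3); any affine frame gives the same invariant.
1. Z lies on line JC with JZ:ZC = -1:3 ⇒ Z = (0, 3/2)
2. N lies on line ZS with ZN:NS = 2:3 ⇒ N = (2/5, 9/10)
3. A lies on line SJ with SA:AJ = 4:(-3) ⇒ A = (-3, 4)
4. Q is the centroid of triangle NJC ⇒ Q = (2/15, 19/30)
5. L lies on line AC with AL:LC = 2:3 ⇒ L = (-9/5, 12/5)
through L parallel to QA: direction (-47/15, 101/30); meets SQ at D = (-809/1050, 2717/2100)
D = S + t·(Q−S) with t = 143/70

t = 143/70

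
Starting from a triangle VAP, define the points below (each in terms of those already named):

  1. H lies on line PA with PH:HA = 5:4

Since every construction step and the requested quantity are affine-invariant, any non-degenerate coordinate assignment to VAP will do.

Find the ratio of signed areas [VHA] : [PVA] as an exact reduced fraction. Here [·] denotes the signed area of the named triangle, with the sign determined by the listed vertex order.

[VHA]:[PVA] = -4/9

Choose coordinates V = (0, 0), A = (1, 0), P = (0, 1).
1. H lies on line PA with PH:HA = 5:4 ⇒ H = (5/9, 4/9)
2·[VHA] = -4/9, 2·[PVA] = 1
[VHA]:[PVA] = -4/9:1 = -4/9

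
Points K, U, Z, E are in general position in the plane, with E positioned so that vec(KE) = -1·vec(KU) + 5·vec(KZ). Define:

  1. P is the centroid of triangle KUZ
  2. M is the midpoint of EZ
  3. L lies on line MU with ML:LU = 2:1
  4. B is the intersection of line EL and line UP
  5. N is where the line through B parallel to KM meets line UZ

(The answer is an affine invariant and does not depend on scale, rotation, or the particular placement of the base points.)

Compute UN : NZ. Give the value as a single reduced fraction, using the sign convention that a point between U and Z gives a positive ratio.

UN:NZ = 11/54

Work in coordinates with K = (0, 0), U = (1, 0), Z = (0, 1), E = (-1, 5).
1. P is the centroid of triangle KUZ ⇒ P = (1/3, 1/3)
2. M is the midpoint of EZ ⇒ M = (-1/2, 3)
3. L lies on line MU with ML:LU = 2:1 ⇒ L = (1/2, 1)
4. B is the intersection of line EL and line UP ⇒ B = (11/13, 1/13)
5. N is where the line through B parallel to KM meets line UZ ⇒ N = (54/65, 11/65)
N = U + t·(Z−U) with t = 11/65, so UN:NZ = t:(1−t) = 11/65:54/65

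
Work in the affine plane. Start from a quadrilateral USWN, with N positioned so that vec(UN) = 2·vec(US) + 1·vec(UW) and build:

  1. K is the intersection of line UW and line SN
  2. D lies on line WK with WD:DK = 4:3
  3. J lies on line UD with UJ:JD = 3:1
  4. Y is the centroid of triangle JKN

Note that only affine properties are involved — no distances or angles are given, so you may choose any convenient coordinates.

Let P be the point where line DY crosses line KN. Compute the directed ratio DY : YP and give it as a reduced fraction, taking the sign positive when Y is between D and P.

Choose coordinates U = (0, 0), S = (1, 0), W = (0, 1), N = (2, 1).
1. K is the intersection of line UW and line SN ⇒ K = (0, -1)
2. D lies on line WK with WD:DK = 4:3 ⇒ D = (0, -1/7)
3. J lies on line UD with UJ:JD = 3:1 ⇒ J = (0, -3/28)
4. Y is the centroid of triangle JKN ⇒ Y = (2/3, -1/28)
line DY meets KN at P = (48/47, 1/47)
Y = D + t·(P−D) with t = 47/72, so DY:YP = 47/72:25/72

DY:YP = 47/25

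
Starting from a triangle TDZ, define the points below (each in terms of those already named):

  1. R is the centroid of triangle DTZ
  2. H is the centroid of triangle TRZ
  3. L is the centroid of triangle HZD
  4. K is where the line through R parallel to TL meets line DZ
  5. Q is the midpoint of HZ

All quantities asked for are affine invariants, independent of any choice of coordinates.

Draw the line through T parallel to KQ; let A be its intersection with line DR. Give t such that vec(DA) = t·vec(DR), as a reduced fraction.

Work in coordinates with T = (0, 0), D = (1, 0), Z = (0, 1).
1. R is the centroid of triangle DTZ ⇒ R = (1/3, 1/3)
2. H is the centroid of triangle TRZ ⇒ H = (1/9, 4/9)
3. L is the centroid of triangle HZD ⇒ L = (10/27, 13/27)
4. K is where the line through R parallel to TL meets line DZ ⇒ K = (11/23, 12/23)
5. Q is the midpoint of HZ ⇒ Q = (1/18, 13/18)
through T parallel to KQ: direction (-175/414, 83/414); meets DR at A = (175/9, -83/9)
A = D + t·(R−D) with t = -83/3

t = -83/3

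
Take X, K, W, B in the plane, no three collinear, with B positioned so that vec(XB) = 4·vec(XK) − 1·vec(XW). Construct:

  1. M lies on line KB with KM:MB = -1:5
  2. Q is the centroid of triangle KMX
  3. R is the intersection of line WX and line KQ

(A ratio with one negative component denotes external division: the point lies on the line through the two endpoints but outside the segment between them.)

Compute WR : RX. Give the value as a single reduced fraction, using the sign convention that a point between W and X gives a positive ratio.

WR:RX = 6

Assign X = (0, 0), K = (1, 0), W = (0, 1), B = (4, -1) — the answer is frame-independent, so this choice is without loss of generality.
1. M lies on line KB with KM:MB = -1:5 ⇒ M = (1/4, 1/4)
2. Q is the centroid of triangle KMX ⇒ Q = (5/12, 1/12)
3. R is the intersection of line WX and line KQ ⇒ R = (0, 1/7)
R = W + t·(X−W) with t = 6/7, so WR:RX = t:(1−t) = 6/7:1/7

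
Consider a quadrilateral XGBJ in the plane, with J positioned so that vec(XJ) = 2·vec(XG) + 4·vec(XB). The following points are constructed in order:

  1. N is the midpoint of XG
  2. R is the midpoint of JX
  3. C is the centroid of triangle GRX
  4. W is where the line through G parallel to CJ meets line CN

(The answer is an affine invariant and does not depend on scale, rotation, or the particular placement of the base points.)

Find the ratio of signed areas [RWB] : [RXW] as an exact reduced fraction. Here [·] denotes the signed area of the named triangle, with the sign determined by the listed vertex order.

[RWB]:[RXW] = -3/2

Set X = (0, 0), G = (1, 0), B = (0, 1), J = (2, 4); any affine frame gives the same invariant.
1. N is the midpoint of XG ⇒ N = (1/2, 0)
2. R is the midpoint of JX ⇒ R = (1, 2)
3. C is the centroid of triangle GRX ⇒ C = (2/3, 2/3)
4. W is where the line through G parallel to CJ meets line CN ⇒ W = (-1/3, -10/3)
2·[RWB] = -4, 2·[RXW] = 8/3
[RWB]:[RXW] = -4:8/3 = -3/2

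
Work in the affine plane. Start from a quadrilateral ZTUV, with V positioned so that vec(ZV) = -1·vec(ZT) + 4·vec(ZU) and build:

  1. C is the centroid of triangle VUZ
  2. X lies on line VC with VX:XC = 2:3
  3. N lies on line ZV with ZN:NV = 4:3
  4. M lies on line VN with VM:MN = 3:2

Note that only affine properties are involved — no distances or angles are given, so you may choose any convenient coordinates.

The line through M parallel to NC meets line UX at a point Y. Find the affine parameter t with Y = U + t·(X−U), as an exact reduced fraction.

t = 1/4

Assign Z = (0, 0), T = (1, 0), U = (0, 1), V = (-1, 4) — the answer is frame-independent, so this choice is without loss of generality.
1. C is the centroid of triangle VUZ ⇒ C = (-1/3, 5/3)
2. X lies on line VC with VX:XC = 2:3 ⇒ X = (-11/15, 46/15)
3. N lies on line ZV with ZN:NV = 4:3 ⇒ N = (-4/7, 16/7)
4. M lies on line VN with VM:MN = 3:2 ⇒ M = (-26/35, 104/35)
through M parallel to NC: direction (5/21, -13/21); meets UX at Y = (-11/60, 91/60)
Y = U + t·(X−U) with t = 1/4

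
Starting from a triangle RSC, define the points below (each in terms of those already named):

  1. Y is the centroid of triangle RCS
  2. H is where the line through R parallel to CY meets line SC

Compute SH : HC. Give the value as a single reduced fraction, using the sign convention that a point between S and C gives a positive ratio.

SH:HC = -2

Set R = (0, 0), S = (1, 0), C = (0, 1); any affine frame gives the same invariant.
1. Y is the centroid of triangle RCS ⇒ Y = (1/3, 1/3)
2. H is where the line through R parallel to CY meets line SC ⇒ H = (-1, 2)
H = S + t·(C−S) with t = 2, so SH:HC = t:(1−t) = 2:-1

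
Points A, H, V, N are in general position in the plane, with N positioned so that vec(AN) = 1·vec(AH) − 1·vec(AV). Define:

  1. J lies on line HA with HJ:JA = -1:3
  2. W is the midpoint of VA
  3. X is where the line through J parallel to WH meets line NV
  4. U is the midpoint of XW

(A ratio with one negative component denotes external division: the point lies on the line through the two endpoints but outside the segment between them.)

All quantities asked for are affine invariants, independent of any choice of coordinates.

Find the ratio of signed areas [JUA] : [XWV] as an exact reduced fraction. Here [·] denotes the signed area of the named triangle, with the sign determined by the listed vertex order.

Choose coordinates A = (0, 0), H = (1, 0), V = (0, 1), N = (1, -1).
1. J lies on line HA with HJ:JA = -1:3 ⇒ J = (3/2, 0)
2. W is the midpoint of VA ⇒ W = (0, 1/2)
3. X is where the line through J parallel to WH meets line NV ⇒ X = (1/6, 2/3)
4. U is the midpoint of XW ⇒ U = (1/12, 7/12)
2·[JUA] = 7/8, 2·[XWV] = -1/12
[JUA]:[XWV] = 7/8:-1/12 = -21/2

[JUA]:[XWV] = -21/2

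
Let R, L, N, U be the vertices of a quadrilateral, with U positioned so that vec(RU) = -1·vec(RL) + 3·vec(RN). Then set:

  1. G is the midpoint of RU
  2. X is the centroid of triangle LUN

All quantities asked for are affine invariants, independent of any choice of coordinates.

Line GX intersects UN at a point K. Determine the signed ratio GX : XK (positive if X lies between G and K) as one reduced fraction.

Work in coordinates with R = (0, 0), L = (1, 0), N = (0, 1), U = (-1, 3).
1. G is the midpoint of RU ⇒ G = (-1/2, 3/2)
2. X is the centroid of triangle LUN ⇒ X = (0, 4/3)
line GX meets UN at K = (-1/5, 7/5)
X = G + t·(K−G) with t = 5/3, so GX:XK = 5/3:-2/3

GX:XK = -5/2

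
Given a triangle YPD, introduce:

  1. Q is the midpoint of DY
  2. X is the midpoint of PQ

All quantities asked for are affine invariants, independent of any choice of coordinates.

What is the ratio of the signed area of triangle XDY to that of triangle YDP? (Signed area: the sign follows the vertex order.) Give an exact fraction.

Choose coordinates Y = (0, 0), P = (1, 0), D = (0, 1).
1. Q is the midpoint of DY ⇒ Q = (0, 1/2)
2. X is the midpoint of PQ ⇒ X = (1/2, 1/4)
2·[XDY] = 1/2, 2·[YDP] = -1
[XDY]:[YDP] = 1/2:-1 = -1/2

[XDY]:[YDP] = -1/2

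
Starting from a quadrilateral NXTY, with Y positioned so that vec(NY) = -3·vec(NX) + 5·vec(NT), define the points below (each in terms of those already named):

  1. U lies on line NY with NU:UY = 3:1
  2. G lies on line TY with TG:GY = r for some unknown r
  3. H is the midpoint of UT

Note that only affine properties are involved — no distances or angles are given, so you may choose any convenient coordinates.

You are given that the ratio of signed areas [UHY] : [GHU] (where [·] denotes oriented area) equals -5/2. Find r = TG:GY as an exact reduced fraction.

Assign N = (0, 0), X = (1, 0), T = (0, 1), Y = (-3, 5) — the answer is frame-independent, so this choice is without loss of generality.
1. U lies on line NY with NU:UY = 3:1 ⇒ U = (-9/4, 15/4)
2. With TG:GY = r, write λ = r/(r+1) so G = T + λ·(Y−T); G is affine-linear in λ
3. H is the midpoint of UT ⇒ H = (-9/8, 19/8)
Every point depending on G is an affine combination of G and λ-independent points, so each such coordinate is linear in λ; the λ² term in each signed area is a multiple of (Y−T)×(Y−T) = 0, so 2·[UHY] and 2·[GHU] are each linear in λ. Evaluating at λ=0 and λ=1:
  2·[UHY] = 3/8,   2·[GHU] = -3/8·λ
So [UHY]:[GHU] = (3/8) / (-3/8·λ). Setting this equal to -5/2:
  3/8 = -5/2·(-3/8·λ)  ⇒  λ = 2/5
Then r = λ/(1−λ) = (2/5)/(3/5) = 2/3. Check: with r = 2/3, G = (-6/5, 13/5) and [UHY]:[GHU] = -5/2 as required.

r = 2/3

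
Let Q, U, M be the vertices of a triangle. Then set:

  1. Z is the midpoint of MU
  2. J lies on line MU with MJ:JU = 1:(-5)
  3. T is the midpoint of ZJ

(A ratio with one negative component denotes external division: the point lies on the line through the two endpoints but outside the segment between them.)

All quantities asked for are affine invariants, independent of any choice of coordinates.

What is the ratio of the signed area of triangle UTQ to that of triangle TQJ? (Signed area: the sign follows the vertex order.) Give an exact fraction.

[UTQ]:[TQJ] = -7/3

Work in coordinates with Q = (0, 0), U = (1, 0), M = (0, 1).
1. Z is the midpoint of MU ⇒ Z = (1/2, 1/2)
2. J lies on line MU with MJ:JU = 1:(-5) ⇒ J = (-1/4, 5/4)
3. T is the midpoint of ZJ ⇒ T = (1/8, 7/8)
2·[UTQ] = 7/8, 2·[TQJ] = -3/8
[UTQ]:[TQJ] = 7/8:-3/8 = -7/3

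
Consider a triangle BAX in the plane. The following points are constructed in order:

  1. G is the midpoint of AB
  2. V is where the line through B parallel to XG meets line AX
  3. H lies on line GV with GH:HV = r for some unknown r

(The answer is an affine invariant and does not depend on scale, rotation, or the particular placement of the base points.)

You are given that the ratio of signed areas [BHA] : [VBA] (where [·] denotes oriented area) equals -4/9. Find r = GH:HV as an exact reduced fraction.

Choose coordinates B = (0, 0), A = (1, 0), X = (0, 1).
1. G is the midpoint of AB ⇒ G = (1/2, 0)
2. V is where the line through B parallel to XG meets line AX ⇒ V = (-1, 2)
3. With GH:HV = r, write λ = r/(r+1) so H = G + λ·(V−G); H is affine-linear in λ
Every point depending on H is an affine combination of H and λ-independent points, so each such coordinate is linear in λ; the λ² term in each signed area is a multiple of (V−G)×(V−G) = 0, so 2·[BHA] and 2·[VBA] are each linear in λ. Evaluating at λ=0 and λ=1:
  2·[BHA] = -2·λ,   2·[VBA] = 2
So [BHA]:[VBA] = (-2·λ) / (2). Setting this equal to -4/9:
  -2·λ = -4/9·(2)  ⇒  λ = 4/9
Then r = λ/(1−λ) = (4/9)/(5/9) = 4/5. Check: with r = 4/5, H = (-1/6, 8/9) and [BHA]:[VBA] = -4/9 as required.

r = 4/5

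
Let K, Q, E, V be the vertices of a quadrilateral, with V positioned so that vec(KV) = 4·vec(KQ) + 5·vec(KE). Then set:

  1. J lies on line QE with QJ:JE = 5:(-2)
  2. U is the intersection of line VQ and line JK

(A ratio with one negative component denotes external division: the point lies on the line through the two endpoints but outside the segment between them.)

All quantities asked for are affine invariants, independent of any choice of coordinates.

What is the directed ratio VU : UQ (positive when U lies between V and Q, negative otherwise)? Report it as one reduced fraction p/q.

Work in coordinates with K = (0, 0), Q = (1, 0), E = (0, 1), V = (4, 5).
1. J lies on line QE with QJ:JE = 5:(-2) ⇒ J = (-2/3, 5/3)
2. U is the intersection of line VQ and line JK ⇒ U = (2/5, -1)
U = V + t·(Q−V) with t = 6/5, so VU:UQ = t:(1−t) = 6/5:-1/5

VU:UQ = -6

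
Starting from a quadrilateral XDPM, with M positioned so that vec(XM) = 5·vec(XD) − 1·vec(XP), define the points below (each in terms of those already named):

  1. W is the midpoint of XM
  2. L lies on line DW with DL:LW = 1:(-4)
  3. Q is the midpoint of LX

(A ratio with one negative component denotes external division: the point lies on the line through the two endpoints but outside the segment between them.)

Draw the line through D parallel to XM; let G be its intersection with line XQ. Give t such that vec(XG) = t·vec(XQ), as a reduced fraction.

Set X = (0, 0), D = (1, 0), P = (0, 1), M = (5, -1); any affine frame gives the same invariant.
1. W is the midpoint of XM ⇒ W = (5/2, -1/2)
2. L lies on line DW with DL:LW = 1:(-4) ⇒ L = (1/2, 1/6)
3. Q is the midpoint of LX ⇒ Q = (1/4, 1/12)
through D parallel to XM: direction (5, -1); meets XQ at G = (3/8, 1/8)
G = X + t·(Q−X) with t = 3/2

t = 3/2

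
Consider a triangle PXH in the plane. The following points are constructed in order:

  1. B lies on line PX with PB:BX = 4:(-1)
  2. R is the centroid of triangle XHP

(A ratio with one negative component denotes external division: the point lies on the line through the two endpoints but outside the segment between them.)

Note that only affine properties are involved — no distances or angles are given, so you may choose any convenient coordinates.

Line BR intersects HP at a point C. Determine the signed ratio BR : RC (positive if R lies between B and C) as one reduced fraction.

Work in coordinates with P = (0, 0), X = (1, 0), H = (0, 1).
1. B lies on line PX with PB:BX = 4:(-1) ⇒ B = (4/3, 0)
2. R is the centroid of triangle XHP ⇒ R = (1/3, 1/3)
line BR meets HP at C = (0, 4/9)
R = B + t·(C−B) with t = 3/4, so BR:RC = 3/4:1/4

BR:RC = 3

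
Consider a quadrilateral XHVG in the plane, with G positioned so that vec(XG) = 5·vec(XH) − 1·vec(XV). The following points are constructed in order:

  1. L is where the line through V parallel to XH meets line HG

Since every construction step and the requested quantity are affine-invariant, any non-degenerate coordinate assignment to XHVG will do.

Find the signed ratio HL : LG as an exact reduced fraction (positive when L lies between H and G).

Work in coordinates with X = (0, 0), H = (1, 0), V = (0, 1), G = (5, -1).
1. L is where the line through V parallel to XH meets line HG ⇒ L = (-3, 1)
L = H + t·(G−H) with t = -1, so HL:LG = t:(1−t) = -1:2

HL:LG = -1/2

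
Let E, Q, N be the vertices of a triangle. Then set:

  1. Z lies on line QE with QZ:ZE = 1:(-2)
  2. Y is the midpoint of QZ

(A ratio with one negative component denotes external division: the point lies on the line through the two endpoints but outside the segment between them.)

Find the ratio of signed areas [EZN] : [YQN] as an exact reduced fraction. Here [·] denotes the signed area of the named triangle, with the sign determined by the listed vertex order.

Work in coordinates with E = (0, 0), Q = (1, 0), N = (0, 1).
1. Z lies on line QE with QZ:ZE = 1:(-2) ⇒ Z = (2, 0)
2. Y is the midpoint of QZ ⇒ Y = (3/2, 0)
2·[EZN] = 2, 2·[YQN] = -1/2
[EZN]:[YQN] = 2:-1/2 = -4

[EZN]:[YQN] = -4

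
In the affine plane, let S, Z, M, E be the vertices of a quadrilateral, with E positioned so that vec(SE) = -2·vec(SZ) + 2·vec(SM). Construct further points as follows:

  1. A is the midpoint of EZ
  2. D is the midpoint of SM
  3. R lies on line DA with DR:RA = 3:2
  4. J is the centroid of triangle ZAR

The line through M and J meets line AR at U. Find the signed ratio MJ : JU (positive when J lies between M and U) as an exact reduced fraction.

Assign S = (0, 0), Z = (1, 0), M = (0, 1), E = (-2, 2) — the answer is frame-independent, so this choice is without loss of generality.
1. A is the midpoint of EZ ⇒ A = (-1/2, 1)
2. D is the midpoint of SM ⇒ D = (0, 1/2)
3. R lies on line DA with DR:RA = 3:2 ⇒ R = (-3/10, 4/5)
4. J is the centroid of triangle ZAR ⇒ J = (1/15, 3/5)
line MJ meets AR at U = (1/10, 2/5)
J = M + t·(U−M) with t = 2/3, so MJ:JU = 2/3:1/3

MJ:JU = 2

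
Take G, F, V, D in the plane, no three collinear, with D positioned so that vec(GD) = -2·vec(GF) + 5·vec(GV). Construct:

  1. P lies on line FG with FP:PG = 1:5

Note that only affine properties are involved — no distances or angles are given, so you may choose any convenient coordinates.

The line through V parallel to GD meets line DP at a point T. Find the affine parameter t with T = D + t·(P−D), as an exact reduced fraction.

Work in coordinates with G = (0, 0), F = (1, 0), V = (0, 1), D = (-2, 5).
1. P lies on line FG with FP:PG = 1:5 ⇒ P = (5/6, 0)
through V parallel to GD: direction (-2, 5); meets DP at T = (-16/25, 13/5)
T = D + t·(P−D) with t = 12/25

t = 12/25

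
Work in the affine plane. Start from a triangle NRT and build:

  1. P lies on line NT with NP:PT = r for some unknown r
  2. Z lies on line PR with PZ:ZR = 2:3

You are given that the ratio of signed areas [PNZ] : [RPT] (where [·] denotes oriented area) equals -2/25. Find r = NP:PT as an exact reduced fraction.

r = 1/5

Choose coordinates N = (0, 0), R = (1, 0), T = (0, 1).
1. With NP:PT = r, write λ = r/(r+1) so P = N + λ·(T−N); P is affine-linear in λ
2. Z lies on line PR with PZ:ZR = 2:3 ⇒ Z is an affine combination of earlier points and hence also affine-linear in λ
Every point depending on P is an affine combination of P and λ-independent points, so each such coordinate is linear in λ; the λ² term in each signed area is a multiple of (T−N)×(T−N) = 0, so 2·[PNZ] and 2·[RPT] are each linear in λ. Evaluating at λ=0 and λ=1:
  2·[PNZ] = 2/5·λ,   2·[RPT] = λ − 1
So [PNZ]:[RPT] = (2/5·λ) / (λ − 1). Setting this equal to -2/25:
  2/5·λ = -2/25·(λ − 1)  ⇒  λ = 1/6
Then r = λ/(1−λ) = (1/6)/(5/6) = 1/5. Check: with r = 1/5, P = (0, 1/6) and [PNZ]:[RPT] = -2/25 as required.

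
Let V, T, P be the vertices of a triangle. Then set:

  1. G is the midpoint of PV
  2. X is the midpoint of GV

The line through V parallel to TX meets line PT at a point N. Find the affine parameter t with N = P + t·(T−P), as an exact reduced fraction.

t = 4/3

Work in coordinates with V = (0, 0), T = (1, 0), P = (0, 1).
1. G is the midpoint of PV ⇒ G = (0, 1/2)
2. X is the midpoint of GV ⇒ X = (0, 1/4)
through V parallel to TX: direction (-1, 1/4); meets PT at N = (4/3, -1/3)
N = P + t·(T−P) with t = 4/3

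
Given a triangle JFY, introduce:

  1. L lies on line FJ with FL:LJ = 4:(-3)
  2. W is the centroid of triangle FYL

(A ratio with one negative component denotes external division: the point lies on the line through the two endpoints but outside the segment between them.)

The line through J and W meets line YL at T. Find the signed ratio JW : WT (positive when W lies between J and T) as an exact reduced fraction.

JW:WT = 5/4

Choose coordinates J = (0, 0), F = (1, 0), Y = (0, 1).
1. L lies on line FJ with FL:LJ = 4:(-3) ⇒ L = (-3, 0)
2. W is the centroid of triangle FYL ⇒ W = (-2/3, 1/3)
line JW meets YL at T = (-6/5, 3/5)
W = J + t·(T−J) with t = 5/9, so JW:WT = 5/9:4/9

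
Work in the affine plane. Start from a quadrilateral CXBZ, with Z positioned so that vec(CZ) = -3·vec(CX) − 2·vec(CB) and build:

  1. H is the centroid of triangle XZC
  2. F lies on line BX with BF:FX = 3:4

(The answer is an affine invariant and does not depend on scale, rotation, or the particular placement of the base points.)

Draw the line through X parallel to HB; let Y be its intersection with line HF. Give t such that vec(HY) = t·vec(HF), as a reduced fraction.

Set C = (0, 0), X = (1, 0), B = (0, 1), Z = (-3, -2); any affine frame gives the same invariant.
1. H is the centroid of triangle XZC ⇒ H = (-2/3, -2/3)
2. F lies on line BX with BF:FX = 3:4 ⇒ F = (3/7, 4/7)
through X parallel to HB: direction (2/3, 5/3); meets HF at Y = (17/9, 20/9)
Y = H + t·(F−H) with t = 7/3

t = 7/3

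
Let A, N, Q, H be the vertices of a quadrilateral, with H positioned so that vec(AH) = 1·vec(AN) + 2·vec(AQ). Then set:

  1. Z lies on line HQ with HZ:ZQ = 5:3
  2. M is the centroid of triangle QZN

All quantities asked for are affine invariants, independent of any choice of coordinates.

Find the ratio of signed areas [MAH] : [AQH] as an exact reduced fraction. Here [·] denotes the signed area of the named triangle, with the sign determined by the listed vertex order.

[MAH]:[AQH] = 1/8

Choose coordinates A = (0, 0), N = (1, 0), Q = (0, 1), H = (1, 2).
1. Z lies on line HQ with HZ:ZQ = 5:3 ⇒ Z = (3/8, 11/8)
2. M is the centroid of triangle QZN ⇒ M = (11/24, 19/24)
2·[MAH] = -1/8, 2·[AQH] = -1
[MAH]:[AQH] = -1/8:-1 = 1/8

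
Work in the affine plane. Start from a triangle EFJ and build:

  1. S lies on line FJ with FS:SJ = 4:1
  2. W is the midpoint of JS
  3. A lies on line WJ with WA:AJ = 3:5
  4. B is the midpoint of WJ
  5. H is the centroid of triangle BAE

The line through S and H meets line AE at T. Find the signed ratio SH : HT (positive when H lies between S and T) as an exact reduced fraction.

SH:HT = -34

Choose coordinates E = (0, 0), F = (1, 0), J = (0, 1).
1. S lies on line FJ with FS:SJ = 4:1 ⇒ S = (1/5, 4/5)
2. W is the midpoint of JS ⇒ W = (1/10, 9/10)
3. A lies on line WJ with WA:AJ = 3:5 ⇒ A = (1/16, 15/16)
4. B is the midpoint of WJ ⇒ B = (1/20, 19/20)
5. H is the centroid of triangle BAE ⇒ H = (3/80, 151/240)
line SH meets AE at T = (23/544, 345/544)
H = S + t·(T−S) with t = 34/33, so SH:HT = 34/33:-1/33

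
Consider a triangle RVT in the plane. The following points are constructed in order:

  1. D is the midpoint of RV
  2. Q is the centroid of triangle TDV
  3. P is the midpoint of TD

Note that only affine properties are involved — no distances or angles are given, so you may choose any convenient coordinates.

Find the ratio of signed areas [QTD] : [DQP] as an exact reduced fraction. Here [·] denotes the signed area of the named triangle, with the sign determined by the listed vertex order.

Assign R = (0, 0), V = (1, 0), T = (0, 1) — the answer is frame-independent, so this choice is without loss of generality.
1. D is the midpoint of RV ⇒ D = (1/2, 0)
2. Q is the centroid of triangle TDV ⇒ Q = (1/2, 1/3)
3. P is the midpoint of TD ⇒ P = (1/4, 1/2)
2·[QTD] = 1/6, 2·[DQP] = 1/12
[QTD]:[DQP] = 1/6:1/12 = 2

[QTD]:[DQP] = 2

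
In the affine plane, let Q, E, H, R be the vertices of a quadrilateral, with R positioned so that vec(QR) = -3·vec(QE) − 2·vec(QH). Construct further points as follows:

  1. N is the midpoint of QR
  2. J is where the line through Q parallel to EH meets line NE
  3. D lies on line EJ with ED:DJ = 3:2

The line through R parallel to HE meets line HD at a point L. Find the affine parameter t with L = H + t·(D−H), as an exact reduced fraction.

Set Q = (0, 0), E = (1, 0), H = (0, 1), R = (-3, -2); any affine frame gives the same invariant.
1. N is the midpoint of QR ⇒ N = (-3/2, -1)
2. J is where the line through Q parallel to EH meets line NE ⇒ J = (2/7, -2/7)
3. D lies on line EJ with ED:DJ = 3:2 ⇒ D = (4/7, -6/35)
through R parallel to HE: direction (1, -1); meets HD at L = (40/7, -75/7)
L = H + t·(D−H) with t = 10

t = 10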